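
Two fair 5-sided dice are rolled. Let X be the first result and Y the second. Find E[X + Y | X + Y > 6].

Outcomes with X + Y > 6: (2,5), (3,4), (3,5), (4,3), (4,4), (4,5), (5,2), (5,3), (5,4), (5,5), each with probability 1/25.
E[X + Y | X + Y > 6] = (7 + 7 + 8 + 7 + 8 + 9 + 7 + 8 + 9 + 10) / 10 = 8.

8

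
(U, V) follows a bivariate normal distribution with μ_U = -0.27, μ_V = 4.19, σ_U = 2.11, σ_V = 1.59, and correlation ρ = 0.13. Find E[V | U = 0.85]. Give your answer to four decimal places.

4.2997

E[V | U=x] = μ_V + ρ(σ_V/σ_U)(x − μ_U) for jointly normal variables.
E[V | U=0.85] = 4.19 + (0.13)·(1.59/2.11)·(0.85 − (-0.27)) = 4.19 + (0.097962)·(1.12) = 4.2997.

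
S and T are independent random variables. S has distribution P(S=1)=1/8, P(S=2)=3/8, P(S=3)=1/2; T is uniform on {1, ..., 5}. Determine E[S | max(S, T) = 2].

P(max(S, T) = 2) = 7/40.
Summing S·P(x,y) over outcomes with max(S, T) = 2 gives 13/40.
E[S | max(S, T) = 2] = (13/40) / (7/40) = 13/7.

13/7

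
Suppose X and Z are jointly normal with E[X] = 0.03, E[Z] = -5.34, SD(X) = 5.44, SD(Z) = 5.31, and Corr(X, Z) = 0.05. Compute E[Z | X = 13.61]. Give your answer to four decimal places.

-4.6772

E[Z | X=x] = μ_Z + ρ(σ_Z/σ_X)(x − μ_X) for jointly normal variables.
E[Z | X=13.61] = -5.34 + (0.05)·(5.31/5.44)·(13.61 − (0.03)) = -5.34 + (0.048805)·(13.58) = -4.6772.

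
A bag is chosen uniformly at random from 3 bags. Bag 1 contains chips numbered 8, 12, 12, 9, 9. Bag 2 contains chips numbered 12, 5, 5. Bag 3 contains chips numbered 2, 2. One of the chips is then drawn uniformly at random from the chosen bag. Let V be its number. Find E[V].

E[V | bag 1] = (8+12+12+9+9)/5 = 10.
E[V | bag 2] = (12+5+5)/3 = 22/3.
E[V | bag 3] = (2+2)/2 = 2.
E[V] = (1/3)·(10) + (1/3)·(22/3) + (1/3)·(2) = 58/9.

58/9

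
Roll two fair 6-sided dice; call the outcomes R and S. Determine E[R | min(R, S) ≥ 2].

P(min(R, S) ≥ 2) = 25/36.
Summing R·P(x,y) over outcomes with min(R, S) ≥ 2 gives 25/9.
E[R | min(R, S) ≥ 2] = (25/9) / (25/36) = 4.

4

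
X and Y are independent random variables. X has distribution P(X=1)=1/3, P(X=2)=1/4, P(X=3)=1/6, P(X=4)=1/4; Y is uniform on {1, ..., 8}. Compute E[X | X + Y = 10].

P(X + Y = 10) = 1/12.
Summing X·P(x,y) over outcomes with X + Y = 10 gives 1/4.
E[X | X + Y = 10] = (1/4) / (1/12) = 3.

3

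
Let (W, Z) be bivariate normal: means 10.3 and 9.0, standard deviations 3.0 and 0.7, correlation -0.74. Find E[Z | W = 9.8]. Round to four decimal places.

For a bivariate normal, E[Z | W=x] = μ_Z + ρ·(σ_Z/σ_W)·(x − μ_W).
E[Z | W=9.8] = 9.0 + (-0.74)·(0.7/3.0)·(9.8 − (10.3)) = 9.0 + (-0.17267)·(-0.5) = 9.0863.

9.0863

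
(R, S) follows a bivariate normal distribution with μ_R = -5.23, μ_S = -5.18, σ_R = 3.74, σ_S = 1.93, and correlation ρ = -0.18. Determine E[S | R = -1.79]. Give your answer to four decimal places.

For a bivariate normal, E[S | R=x] = μ_S + ρ·(σ_S/σ_R)·(x − μ_R).
E[S | R=-1.79] = -5.18 + (-0.18)·(1.93/3.74)·(-1.79 − (-5.23)) = -5.18 + (-0.092888)·(3.44) = -5.4995.

-5.4995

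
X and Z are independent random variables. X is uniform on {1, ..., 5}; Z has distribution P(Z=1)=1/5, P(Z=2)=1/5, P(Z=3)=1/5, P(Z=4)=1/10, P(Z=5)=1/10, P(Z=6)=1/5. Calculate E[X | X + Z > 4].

P(X + Z > 4) = 19/25.
Summing X·P(x,y) over outcomes with X + Z > 4 gives 13/5.
E[X | X + Z > 4] = (13/5) / (19/25) = 65/19.

65/19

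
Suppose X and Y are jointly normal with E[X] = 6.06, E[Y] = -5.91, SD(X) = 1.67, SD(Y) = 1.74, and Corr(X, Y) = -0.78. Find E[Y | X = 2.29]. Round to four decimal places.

-2.8461

E[Y | X=x] = μ_Y + ρ(σ_Y/σ_X)(x − μ_X) for jointly normal variables.
E[Y | X=2.29] = -5.91 + (-0.78)·(1.74/1.67)·(2.29 − (6.06)) = -5.91 + (-0.812695)·(-3.77) = -2.8461.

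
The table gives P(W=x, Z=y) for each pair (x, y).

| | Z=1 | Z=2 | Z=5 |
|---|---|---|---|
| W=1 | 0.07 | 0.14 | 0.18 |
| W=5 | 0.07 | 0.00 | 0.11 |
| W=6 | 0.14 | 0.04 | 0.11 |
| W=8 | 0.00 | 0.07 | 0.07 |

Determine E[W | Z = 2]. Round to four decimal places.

P(Z = 2) = 0.25.
Σ W·P over the event = 1·(0.14) + 6·(0.04) + 8·(0.07) = 0.94.
E[W | Z = 2] = (0.94) / (0.25) = 3.7600.

3.7600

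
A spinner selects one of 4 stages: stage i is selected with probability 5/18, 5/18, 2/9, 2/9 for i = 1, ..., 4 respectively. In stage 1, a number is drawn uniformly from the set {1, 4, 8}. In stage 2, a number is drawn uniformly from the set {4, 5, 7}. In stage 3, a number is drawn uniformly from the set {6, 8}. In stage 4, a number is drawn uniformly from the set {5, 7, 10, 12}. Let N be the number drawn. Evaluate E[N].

331/54

E[N | stage 1] = (1+4+8)/3 = 13/3.
E[N | stage 2] = (4+5+7)/3 = 16/3.
E[N | stage 3] = (6+8)/2 = 7.
E[N | stage 4] = (5+7+10+12)/4 = 17/2.
By the law of total expectation,
E[N] = (5/18)·(13/3) + (5/18)·(16/3) + (2/9)·(7) + (2/9)·(17/2) = 331/54.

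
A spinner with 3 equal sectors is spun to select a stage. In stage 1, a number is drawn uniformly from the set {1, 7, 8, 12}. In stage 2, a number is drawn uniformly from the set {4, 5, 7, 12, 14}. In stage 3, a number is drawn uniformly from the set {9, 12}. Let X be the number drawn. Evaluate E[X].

E[X | stage 1] = (1+7+8+12)/4 = 7.
E[X | stage 2] = (4+5+7+12+14)/5 = 42/5.
E[X | stage 3] = (9+12)/2 = 21/2.
By the law of total expectation,
E[X] = (1/3)·(7) + (1/3)·(42/5) + (1/3)·(21/2) = 259/30.

259/30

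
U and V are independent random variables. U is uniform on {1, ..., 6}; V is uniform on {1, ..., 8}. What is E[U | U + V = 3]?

Outcomes with U + V = 3: (1,2), (2,1), each with probability 1/48.
E[U | U + V = 3] = (1 + 2) / 2 = 3/2.

3/2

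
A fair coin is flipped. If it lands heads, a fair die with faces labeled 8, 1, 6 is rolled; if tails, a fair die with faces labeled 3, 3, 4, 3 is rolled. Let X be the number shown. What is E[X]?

E[X | heads] = (8+1+6)/3 = 5.
E[X | tails] = (3+3+4+3)/4 = 13/4.
E[X] = (1/2)·(5) + (1/2)·(13/4) = 33/8.

33/8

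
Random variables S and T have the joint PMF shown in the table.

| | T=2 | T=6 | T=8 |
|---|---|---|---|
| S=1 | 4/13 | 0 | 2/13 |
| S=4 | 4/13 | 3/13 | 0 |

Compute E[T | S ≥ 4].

P(S ≥ 4) = 7/13.
Σ T·P over the event = 2·(4/13) + 6·(3/13) = 2.
E[T | S ≥ 4] = (2) / (7/13) = 26/7.

26/7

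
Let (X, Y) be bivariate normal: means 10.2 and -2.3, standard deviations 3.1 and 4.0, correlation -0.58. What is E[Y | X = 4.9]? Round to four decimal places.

1.6665

For a bivariate normal, E[Y | X=x] = μ_Y + ρ·(σ_Y/σ_X)·(x − μ_X).
E[Y | X=4.9] = -2.3 + (-0.58)·(4.0/3.1)·(4.9 − (10.2)) = -2.3 + (-0.74839)·(-5.3) = 1.6665.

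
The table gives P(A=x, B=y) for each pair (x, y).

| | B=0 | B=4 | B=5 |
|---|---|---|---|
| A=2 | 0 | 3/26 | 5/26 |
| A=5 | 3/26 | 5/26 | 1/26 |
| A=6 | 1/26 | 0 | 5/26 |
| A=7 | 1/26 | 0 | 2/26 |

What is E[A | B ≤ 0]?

P(B ≤ 0) = 5/26.
Summing A·P(A=x,B=y) over the conditioning event gives 14/13.
E[A | B ≤ 0] = (14/13) / (5/26) = 28/5.

28/5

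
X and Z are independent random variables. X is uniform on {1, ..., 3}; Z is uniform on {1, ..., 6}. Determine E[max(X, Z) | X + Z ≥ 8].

17/3

Outcomes with X + Z ≥ 8: (2,6), (3,5), (3,6), each with probability 1/18.
E[max(X, Z) | X + Z ≥ 8] = (6 + 5 + 6) / 3 = 17/3.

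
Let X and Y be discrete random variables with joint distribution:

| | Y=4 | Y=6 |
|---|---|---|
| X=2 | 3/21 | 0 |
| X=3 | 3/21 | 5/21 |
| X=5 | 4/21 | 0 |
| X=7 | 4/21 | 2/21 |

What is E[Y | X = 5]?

4

P(X = 5) = 4/21.
Σ Y·P over the event = 4·(4/21) = 16/21.
E[Y | X = 5] = (16/21) / (4/21) = 4.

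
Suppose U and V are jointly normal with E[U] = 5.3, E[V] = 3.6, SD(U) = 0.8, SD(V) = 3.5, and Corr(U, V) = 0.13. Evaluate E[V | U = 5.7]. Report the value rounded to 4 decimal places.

The regression of V on U has slope ρ·σ_V/σ_U and passes through (μ_U, μ_V).
E[V | U=5.7] = 3.6 + (0.13)·(3.5/0.8)·(5.7 − (5.3)) = 3.6 + (0.56875)·(0.4) = 3.8275.

3.8275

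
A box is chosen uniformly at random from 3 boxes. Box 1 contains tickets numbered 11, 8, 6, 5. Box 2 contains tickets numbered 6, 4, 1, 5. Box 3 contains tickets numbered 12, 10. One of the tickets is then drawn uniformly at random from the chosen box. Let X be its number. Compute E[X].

E[X | box 1] = (11+8+6+5)/4 = 15/2.
E[X | box 2] = (6+4+1+5)/4 = 4.
E[X | box 3] = (12+10)/2 = 11.
By the law of total expectation,
E[X] = (1/3)·(15/2) + (1/3)·(4) + (1/3)·(11) = 15/2.

15/2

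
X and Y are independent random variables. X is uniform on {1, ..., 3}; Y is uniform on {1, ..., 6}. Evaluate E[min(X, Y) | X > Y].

Outcomes with X > Y: (2,1), (3,1), (3,2), each with probability 1/18.
E[min(X, Y) | X > Y] = (1 + 1 + 2) / 3 = 4/3.

4/3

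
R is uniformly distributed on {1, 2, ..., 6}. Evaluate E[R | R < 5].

5/2

Given R < 5, R is equally likely to be any of {1, 2, 3, 4}.
E[R | R < 5] = (1 + 2 + 3 + 4) / 4 = 5/2.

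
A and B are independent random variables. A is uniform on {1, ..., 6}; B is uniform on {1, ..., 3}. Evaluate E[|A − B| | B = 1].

Outcomes with B = 1: (1,1), (2,1), (3,1), (4,1), (5,1), (6,1), each with probability 1/18.
E[|A − B| | B = 1] = (0 + 1 + 2 + 3 + 4 + 5) / 6 = 5/2.

5/2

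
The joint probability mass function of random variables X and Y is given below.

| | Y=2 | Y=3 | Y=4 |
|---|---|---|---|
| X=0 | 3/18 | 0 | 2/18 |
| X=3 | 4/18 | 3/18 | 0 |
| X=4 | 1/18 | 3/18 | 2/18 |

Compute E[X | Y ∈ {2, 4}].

P(Y ∈ {2, 4}) = 2/3.
Σ X·P over the event = 0·(3/18) + 0·(2/18) + 3·(4/18) + 4·(1/18) + 4·(2/18) = 4/3.
E[X | Y ∈ {2, 4}] = (4/3) / (2/3) = 2.

2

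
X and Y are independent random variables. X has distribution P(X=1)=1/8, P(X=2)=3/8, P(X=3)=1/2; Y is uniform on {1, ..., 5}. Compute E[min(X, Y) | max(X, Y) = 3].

P(max(X, Y) = 3) = 2/5.
Summing min(X,Y)·P(x,y) over outcomes with max(X, Y) = 3 gives 31/40.
E[min(X, Y) | max(X, Y) = 3] = (31/40) / (2/5) = 31/16.

31/16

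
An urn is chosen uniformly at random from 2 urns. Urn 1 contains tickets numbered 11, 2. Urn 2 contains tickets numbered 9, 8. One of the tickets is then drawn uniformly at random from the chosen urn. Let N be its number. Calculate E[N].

15/2

E[N | urn 1] = (11+2)/2 = 13/2.
E[N | urn 2] = (9+8)/2 = 17/2.
By the law of total expectation,
E[N] = (1/2)·(13/2) + (1/2)·(17/2) = 15/2.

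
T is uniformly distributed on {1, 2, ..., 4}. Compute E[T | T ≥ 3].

Given T ≥ 3, T is equally likely to be any of {3, 4}.
E[T | T ≥ 3] = (3 + 4) / 2 = 7/2.

7/2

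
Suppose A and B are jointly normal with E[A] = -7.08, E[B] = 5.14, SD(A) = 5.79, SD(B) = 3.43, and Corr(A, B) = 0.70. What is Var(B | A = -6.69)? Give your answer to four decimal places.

6.0001

The conditional variance in a bivariate normal is σ_B²(1 − ρ²), independent of x.
Var(B | A=-6.69) = (3.43)²·(1 − (0.70)²) = 11.7649·0.51 = 6.0001.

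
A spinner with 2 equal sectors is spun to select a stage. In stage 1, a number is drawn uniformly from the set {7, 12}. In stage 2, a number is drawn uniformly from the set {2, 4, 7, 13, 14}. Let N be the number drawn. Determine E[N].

E[N | stage 1] = (7+12)/2 = 19/2.
E[N | stage 2] = (2+4+7+13+14)/5 = 8.
E[N] = (1/2)·(19/2) + (1/2)·(8) = 35/4.

35/4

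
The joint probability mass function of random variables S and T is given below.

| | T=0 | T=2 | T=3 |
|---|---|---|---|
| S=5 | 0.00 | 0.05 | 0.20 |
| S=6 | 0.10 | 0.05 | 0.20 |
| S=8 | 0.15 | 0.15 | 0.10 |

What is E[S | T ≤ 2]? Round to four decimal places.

7.1000

P(T ≤ 2) = 0.50.
Σ S·P over the event = 5·(0.05) + 6·(0.10) + 6·(0.05) + 8·(0.15) + 8·(0.15) = 3.55.
E[S | T ≤ 2] = (3.55) / (0.50) = 7.1000.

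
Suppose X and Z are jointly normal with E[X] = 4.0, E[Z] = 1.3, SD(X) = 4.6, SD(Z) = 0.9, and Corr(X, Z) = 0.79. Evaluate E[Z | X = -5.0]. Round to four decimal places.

E[Z | X=x] = μ_Z + ρ(σ_Z/σ_X)(x − μ_X) for jointly normal variables.
E[Z | X=-5.0] = 1.3 + (0.79)·(0.9/4.6)·(-5.0 − (4.0)) = 1.3 + (0.15457)·(-9) = -0.0911.

-0.0911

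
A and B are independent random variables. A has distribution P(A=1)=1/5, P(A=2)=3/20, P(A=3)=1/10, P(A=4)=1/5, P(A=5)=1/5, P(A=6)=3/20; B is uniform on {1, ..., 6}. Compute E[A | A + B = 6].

P(A + B = 6) = 17/120.
Summing A·P(x,y) over outcomes with A + B = 6 gives 13/30.
E[A | A + B = 6] = (13/30) / (17/120) = 52/17.

52/17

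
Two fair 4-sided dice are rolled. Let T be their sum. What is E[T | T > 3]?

72/13

P(T > 3) = 13/16.
Σ over the event: 4·3/16 + 5·1/4 + 6·3/16 + 7·1/8 + 8·1/16 = 9/2.
E[T | T > 3] = (9/2) / (13/16) = 72/13.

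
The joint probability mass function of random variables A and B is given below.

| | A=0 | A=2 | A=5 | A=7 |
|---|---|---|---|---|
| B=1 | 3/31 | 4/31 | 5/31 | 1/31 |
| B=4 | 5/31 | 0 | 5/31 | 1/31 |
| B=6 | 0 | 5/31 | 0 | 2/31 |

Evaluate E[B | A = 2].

P(A = 2) = 9/31.
Σ B·P over the event = 1·(4/31) + 6·(5/31) = 34/31.
E[B | A = 2] = (34/31) / (9/31) = 34/9.

34/9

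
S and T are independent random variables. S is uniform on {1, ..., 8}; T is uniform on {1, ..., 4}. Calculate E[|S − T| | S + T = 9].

4

Outcomes with S + T = 9: (5,4), (6,3), (7,2), (8,1), each with probability 1/32.
E[|S − T| | S + T = 9] = (1 + 3 + 5 + 7) / 4 = 4.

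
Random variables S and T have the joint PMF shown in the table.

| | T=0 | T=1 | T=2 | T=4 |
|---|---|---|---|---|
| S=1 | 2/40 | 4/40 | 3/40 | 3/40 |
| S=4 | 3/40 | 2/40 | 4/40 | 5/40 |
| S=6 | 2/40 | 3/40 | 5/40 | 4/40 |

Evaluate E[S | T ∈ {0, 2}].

P(T ∈ {0, 2}) = 19/40.
Summing S·P(S=x,T=y) over the conditioning event gives 15/8.
E[S | T ∈ {0, 2}] = (15/8) / (19/40) = 75/19.

75/19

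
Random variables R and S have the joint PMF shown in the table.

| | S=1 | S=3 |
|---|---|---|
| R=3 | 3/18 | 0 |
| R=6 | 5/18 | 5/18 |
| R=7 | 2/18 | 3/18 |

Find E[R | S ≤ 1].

53/10

P(S ≤ 1) = 5/9.
Σ R·P over the event = 3·(3/18) + 6·(5/18) + 7·(2/18) = 53/18.
E[R | S ≤ 1] = (53/18) / (5/9) = 53/10.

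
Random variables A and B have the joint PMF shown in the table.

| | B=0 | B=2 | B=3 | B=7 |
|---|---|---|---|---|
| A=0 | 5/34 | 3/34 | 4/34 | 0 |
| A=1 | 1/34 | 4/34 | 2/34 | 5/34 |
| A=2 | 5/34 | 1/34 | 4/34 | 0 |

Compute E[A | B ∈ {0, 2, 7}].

11/12

P(B ∈ {0, 2, 7}) = 12/17.
Σ A·P over the event = 0·(5/34) + 0·(3/34) + 1·(1/34) + 1·(4/34) + 1·(5/34) + 2·(5/34) + 2·(1/34) = 11/17.
E[A | B ∈ {0, 2, 7}] = (11/17) / (12/17) = 11/12.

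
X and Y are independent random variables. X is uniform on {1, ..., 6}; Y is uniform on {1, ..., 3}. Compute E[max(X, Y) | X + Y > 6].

16/3

Outcomes with X + Y > 6: (4,3), (5,2), (5,3), (6,1), (6,2), (6,3), each with probability 1/18.
E[max(X, Y) | X + Y > 6] = (4 + 5 + 5 + 6 + 6 + 6) / 6 = 16/3.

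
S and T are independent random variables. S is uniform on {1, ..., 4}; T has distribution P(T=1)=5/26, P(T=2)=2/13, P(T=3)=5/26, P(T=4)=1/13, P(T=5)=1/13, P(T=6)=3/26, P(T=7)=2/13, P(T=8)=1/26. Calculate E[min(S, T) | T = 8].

5/2

P(T = 8) = 1/26.
Summing min(S,T)·P(x,y) over outcomes with T = 8 gives 5/52.
E[min(S, T) | T = 8] = (5/52) / (1/26) = 5/2.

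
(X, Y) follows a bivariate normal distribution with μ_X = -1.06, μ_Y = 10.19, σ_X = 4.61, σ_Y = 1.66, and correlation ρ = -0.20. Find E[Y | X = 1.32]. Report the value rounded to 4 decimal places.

10.0186

E[Y | X=x] = μ_Y + ρ(σ_Y/σ_X)(x − μ_X) for jointly normal variables.
E[Y | X=1.32] = 10.19 + (-0.20)·(1.66/4.61)·(1.32 − (-1.06)) = 10.19 + (-0.072017)·(2.38) = 10.0186.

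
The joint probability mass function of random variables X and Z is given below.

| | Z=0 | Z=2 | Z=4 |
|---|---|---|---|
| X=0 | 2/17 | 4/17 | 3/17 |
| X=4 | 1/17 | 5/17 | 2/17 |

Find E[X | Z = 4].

P(Z = 4) = 5/17.
Σ X·P over the event = 0·(3/17) + 4·(2/17) = 8/17.
E[X | Z = 4] = (8/17) / (5/17) = 8/5.

8/5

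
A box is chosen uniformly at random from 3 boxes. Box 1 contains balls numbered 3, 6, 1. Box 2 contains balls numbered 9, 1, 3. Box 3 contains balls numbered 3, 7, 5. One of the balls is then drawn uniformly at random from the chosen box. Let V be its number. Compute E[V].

E[V | box 1] = (3+6+1)/3 = 10/3.
E[V | box 2] = (9+1+3)/3 = 13/3.
E[V | box 3] = (3+7+5)/3 = 5.
E[V] = (1/3)·(10/3) + (1/3)·(13/3) + (1/3)·(5) = 38/9.

38/9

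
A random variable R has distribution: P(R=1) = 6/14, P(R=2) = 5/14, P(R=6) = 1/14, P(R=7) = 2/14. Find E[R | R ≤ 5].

16/11

P(R ≤ 5) = 11/14.
Σ over the event: 1·3/7 + 2·5/14 = 8/7.
E[R | R ≤ 5] = (8/7) / (11/14) = 16/11.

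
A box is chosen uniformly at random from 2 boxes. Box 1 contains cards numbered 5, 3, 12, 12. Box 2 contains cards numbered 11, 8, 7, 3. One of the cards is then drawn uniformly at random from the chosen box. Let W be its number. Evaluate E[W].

61/8

E[W | box 1] = (5+3+12+12)/4 = 8.
E[W | box 2] = (11+8+7+3)/4 = 29/4.
By the law of total expectation,
E[W] = (1/2)·(8) + (1/2)·(29/4) = 61/8.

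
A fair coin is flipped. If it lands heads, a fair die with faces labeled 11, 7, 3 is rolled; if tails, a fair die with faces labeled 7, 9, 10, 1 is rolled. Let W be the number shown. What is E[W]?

E[W | heads] = (11+7+3)/3 = 7.
E[W | tails] = (7+9+10+1)/4 = 27/4.
By the law of total expectation,
E[W] = (1/2)·(7) + (1/2)·(27/4) = 55/8.

55/8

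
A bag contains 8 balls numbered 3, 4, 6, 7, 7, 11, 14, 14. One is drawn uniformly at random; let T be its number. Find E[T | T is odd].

7

P(T is odd) = 1/2.
Σ over the event: 3·1/8 + 7·1/4 + 11·1/8 = 7/2.
E[T | T is odd] = (7/2) / (1/2) = 7.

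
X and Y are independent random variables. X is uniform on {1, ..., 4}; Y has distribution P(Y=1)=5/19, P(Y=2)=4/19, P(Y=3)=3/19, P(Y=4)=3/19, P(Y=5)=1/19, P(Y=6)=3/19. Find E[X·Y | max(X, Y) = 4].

26/3

P(max(X, Y) = 4) = 6/19.
Summing XY·P(x,y) over outcomes with max(X, Y) = 4 gives 52/19.
E[X·Y | max(X, Y) = 4] = (52/19) / (6/19) = 26/3.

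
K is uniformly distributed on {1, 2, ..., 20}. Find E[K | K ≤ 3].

Given K ≤ 3, K is equally likely to be any of {1, 2, 3}.
E[K | K ≤ 3] = (1 + 2 + 3) / 3 = 2.

2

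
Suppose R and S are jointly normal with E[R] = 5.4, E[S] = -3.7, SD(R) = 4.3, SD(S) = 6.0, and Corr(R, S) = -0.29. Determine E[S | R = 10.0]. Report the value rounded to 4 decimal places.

-5.5614

E[S | R=x] = μ_S + ρ(σ_S/σ_R)(x − μ_R) for jointly normal variables.
E[S | R=10.0] = -3.7 + (-0.29)·(6.0/4.3)·(10.0 − (5.4)) = -3.7 + (-0.40465)·(4.6) = -5.5614.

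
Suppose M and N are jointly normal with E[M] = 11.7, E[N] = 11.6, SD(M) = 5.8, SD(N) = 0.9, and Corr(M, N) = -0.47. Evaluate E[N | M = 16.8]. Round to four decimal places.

11.2281

For a bivariate normal, E[N | M=x] = μ_N + ρ·(σ_N/σ_M)·(x − μ_M).
E[N | M=16.8] = 11.6 + (-0.47)·(0.9/5.8)·(16.8 − (11.7)) = 11.6 + (-0.072931)·(5.1) = 11.2281.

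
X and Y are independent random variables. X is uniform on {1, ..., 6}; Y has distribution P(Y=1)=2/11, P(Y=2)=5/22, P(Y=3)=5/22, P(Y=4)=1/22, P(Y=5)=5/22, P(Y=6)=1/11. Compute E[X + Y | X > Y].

212/31

P(X > Y) = 31/66.
Summing (X+Y)·P(x,y) over outcomes with X > Y gives 106/33.
E[X + Y | X > Y] = (106/33) / (31/66) = 212/31.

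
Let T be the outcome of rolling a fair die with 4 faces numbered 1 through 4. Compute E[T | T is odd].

2

Given T is odd, T is equally likely to be any of {1, 3}.
E[T | T is odd] = (1 + 3) / 2 = 2.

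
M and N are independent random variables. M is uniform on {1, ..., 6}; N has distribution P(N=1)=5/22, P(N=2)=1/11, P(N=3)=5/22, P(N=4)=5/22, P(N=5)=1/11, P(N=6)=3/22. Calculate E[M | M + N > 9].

P(M + N > 9) = 3/22.
Summing M·P(x,y) over outcomes with M + N > 9 gives 97/132.
E[M | M + N > 9] = (97/132) / (3/22) = 97/18.

97/18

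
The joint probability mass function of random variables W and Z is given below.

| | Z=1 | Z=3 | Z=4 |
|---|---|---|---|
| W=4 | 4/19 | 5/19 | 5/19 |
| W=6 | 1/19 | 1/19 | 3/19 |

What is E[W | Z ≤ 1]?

P(Z ≤ 1) = 5/19.
Σ W·P over the event = 4·(4/19) + 6·(1/19) = 22/19.
E[W | Z ≤ 1] = (22/19) / (5/19) = 22/5.

22/5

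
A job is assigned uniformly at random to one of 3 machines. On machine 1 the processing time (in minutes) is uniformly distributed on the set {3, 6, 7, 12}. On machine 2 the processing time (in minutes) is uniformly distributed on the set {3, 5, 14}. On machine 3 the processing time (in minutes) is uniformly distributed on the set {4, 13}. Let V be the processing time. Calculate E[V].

137/18

E[V | machine 1] = (3+6+7+12)/4 = 7.
E[V | machine 2] = (3+5+14)/3 = 22/3.
E[V | machine 3] = (4+13)/2 = 17/2.
E[V] = (1/3)·(7) + (1/3)·(22/3) + (1/3)·(17/2) = 137/18.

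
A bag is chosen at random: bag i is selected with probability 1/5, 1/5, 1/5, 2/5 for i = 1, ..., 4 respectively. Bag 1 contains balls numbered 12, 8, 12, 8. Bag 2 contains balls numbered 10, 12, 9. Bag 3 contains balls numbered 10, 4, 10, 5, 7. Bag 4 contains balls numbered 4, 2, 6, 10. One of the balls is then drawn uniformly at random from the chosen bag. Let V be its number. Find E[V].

E[V | bag 1] = (12+8+12+8)/4 = 10.
E[V | bag 2] = (10+12+9)/3 = 31/3.
E[V | bag 3] = (10+4+10+5+7)/5 = 36/5.
E[V | bag 4] = (4+2+6+10)/4 = 11/2.
By the law of total expectation,
E[V] = (1/5)·(10) + (1/5)·(31/3) + (1/5)·(36/5) + (2/5)·(11/2) = 578/75.

578/75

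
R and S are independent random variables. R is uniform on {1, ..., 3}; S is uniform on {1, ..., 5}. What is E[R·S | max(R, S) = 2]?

8/3

Outcomes with max(R, S) = 2: (1,2), (2,1), (2,2), each with probability 1/15.
E[R·S | max(R, S) = 2] = (2 + 2 + 4) / 3 = 8/3.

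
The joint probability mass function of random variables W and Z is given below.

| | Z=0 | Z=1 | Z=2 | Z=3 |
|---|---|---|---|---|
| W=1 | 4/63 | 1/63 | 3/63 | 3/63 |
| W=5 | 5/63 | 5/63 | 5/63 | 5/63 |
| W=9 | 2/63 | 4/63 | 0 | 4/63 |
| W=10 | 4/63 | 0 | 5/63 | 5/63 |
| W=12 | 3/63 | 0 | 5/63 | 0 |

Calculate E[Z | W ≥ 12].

P(W ≥ 12) = 8/63.
Summing Z·P(W=x,Z=y) over the conditioning event gives 10/63.
E[Z | W ≥ 12] = (10/63) / (8/63) = 5/4.

5/4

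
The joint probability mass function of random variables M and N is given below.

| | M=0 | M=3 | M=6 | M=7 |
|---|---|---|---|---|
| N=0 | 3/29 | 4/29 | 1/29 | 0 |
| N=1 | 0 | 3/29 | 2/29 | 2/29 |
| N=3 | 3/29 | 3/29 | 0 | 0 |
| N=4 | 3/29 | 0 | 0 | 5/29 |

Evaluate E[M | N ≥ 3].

P(N ≥ 3) = 14/29.
Summing M·P(M=x,N=y) over the conditioning event gives 44/29.
E[M | N ≥ 3] = (44/29) / (14/29) = 22/7.

22/7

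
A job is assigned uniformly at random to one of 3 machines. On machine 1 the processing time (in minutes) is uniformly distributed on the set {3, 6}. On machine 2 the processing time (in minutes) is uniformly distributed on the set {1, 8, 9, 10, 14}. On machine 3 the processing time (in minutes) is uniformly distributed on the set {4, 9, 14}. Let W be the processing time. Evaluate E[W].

73/10

E[W | machine 1] = (3+6)/2 = 9/2.
E[W | machine 2] = (1+8+9+10+14)/5 = 42/5.
E[W | machine 3] = (4+9+14)/3 = 9.
E[W] = (1/3)·(9/2) + (1/3)·(42/5) + (1/3)·(9) = 73/10.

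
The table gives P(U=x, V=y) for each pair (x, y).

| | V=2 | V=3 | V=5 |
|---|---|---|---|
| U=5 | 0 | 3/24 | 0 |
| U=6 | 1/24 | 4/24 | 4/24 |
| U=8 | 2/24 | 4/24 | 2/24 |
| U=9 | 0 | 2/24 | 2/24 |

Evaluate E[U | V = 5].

29/4

P(V = 5) = 1/3.
Σ U·P over the event = 6·(4/24) + 8·(2/24) + 9·(2/24) = 29/12.
E[U | V = 5] = (29/12) / (1/3) = 29/4.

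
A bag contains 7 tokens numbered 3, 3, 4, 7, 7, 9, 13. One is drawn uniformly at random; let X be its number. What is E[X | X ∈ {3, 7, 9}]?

29/5

P(X ∈ {3, 7, 9}) = 5/7.
Σ over the event: 3·2/7 + 7·2/7 + 9·1/7 = 29/7.
E[X | X ∈ {3, 7, 9}] = (29/7) / (5/7) = 29/5.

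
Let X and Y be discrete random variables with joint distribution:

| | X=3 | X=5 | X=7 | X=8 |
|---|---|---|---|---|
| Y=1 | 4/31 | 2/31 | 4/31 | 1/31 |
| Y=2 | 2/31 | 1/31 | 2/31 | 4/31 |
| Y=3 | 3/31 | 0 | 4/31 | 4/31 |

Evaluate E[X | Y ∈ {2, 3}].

63/10

P(Y ∈ {2, 3}) = 20/31.
Σ X·P over the event = 3·(2/31) + 3·(3/31) + 5·(1/31) + 7·(2/31) + 7·(4/31) + 8·(4/31) + 8·(4/31) = 126/31.
E[X | Y ∈ {2, 3}] = (126/31) / (20/31) = 63/10.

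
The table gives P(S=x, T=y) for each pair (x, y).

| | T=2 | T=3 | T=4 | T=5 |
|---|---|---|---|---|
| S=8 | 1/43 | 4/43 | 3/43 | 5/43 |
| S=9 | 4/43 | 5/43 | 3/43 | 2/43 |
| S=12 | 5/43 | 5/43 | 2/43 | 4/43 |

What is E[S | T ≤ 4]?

79/8

P(T ≤ 4) = 32/43.
Summing S·P(S=x,T=y) over the conditioning event gives 316/43.
E[S | T ≤ 4] = (316/43) / (32/43) = 79/8.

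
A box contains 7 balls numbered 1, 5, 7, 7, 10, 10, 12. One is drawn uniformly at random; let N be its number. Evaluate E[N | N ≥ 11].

P(N ≥ 11) = 1/7.
Σ over the event: 12·1/7 = 12/7.
E[N | N ≥ 11] = (12/7) / (1/7) = 12.

12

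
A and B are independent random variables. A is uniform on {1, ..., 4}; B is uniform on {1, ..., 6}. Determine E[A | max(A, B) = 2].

Outcomes with max(A, B) = 2: (1,2), (2,1), (2,2), each with probability 1/24.
E[A | max(A, B) = 2] = (1 + 2 + 2) / 3 = 5/3.

5/3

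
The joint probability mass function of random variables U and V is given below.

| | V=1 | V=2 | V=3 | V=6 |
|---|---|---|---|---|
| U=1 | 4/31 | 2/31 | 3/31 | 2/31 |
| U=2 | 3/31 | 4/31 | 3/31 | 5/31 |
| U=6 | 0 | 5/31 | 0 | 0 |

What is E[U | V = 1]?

P(V = 1) = 7/31.
Summing U·P(U=x,V=y) over the conditioning event gives 10/31.
E[U | V = 1] = (10/31) / (7/31) = 10/7.

10/7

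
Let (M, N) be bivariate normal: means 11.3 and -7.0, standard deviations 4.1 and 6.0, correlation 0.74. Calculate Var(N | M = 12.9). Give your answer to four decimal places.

Var(N | M=x) = (1 − ρ²)·σ_N².
Var(N | M=12.9) = (6.0)²·(1 − (0.74)²) = 36·0.4524 = 16.2864.

16.2864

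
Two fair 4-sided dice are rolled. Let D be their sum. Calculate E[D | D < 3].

P(D < 3) = 1/16.
Σ over the event: 2·1/16 = 1/8.
E[D | D < 3] = (1/8) / (1/16) = 2.

2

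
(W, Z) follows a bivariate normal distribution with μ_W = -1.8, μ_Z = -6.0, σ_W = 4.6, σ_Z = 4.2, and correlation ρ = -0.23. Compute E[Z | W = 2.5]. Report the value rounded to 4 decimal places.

-6.9030

The regression of Z on W has slope ρ·σ_Z/σ_W and passes through (μ_W, μ_Z).
E[Z | W=2.5] = -6.0 + (-0.23)·(4.2/4.6)·(2.5 − (-1.8)) = -6.0 + (-0.21)·(4.3) = -6.9030.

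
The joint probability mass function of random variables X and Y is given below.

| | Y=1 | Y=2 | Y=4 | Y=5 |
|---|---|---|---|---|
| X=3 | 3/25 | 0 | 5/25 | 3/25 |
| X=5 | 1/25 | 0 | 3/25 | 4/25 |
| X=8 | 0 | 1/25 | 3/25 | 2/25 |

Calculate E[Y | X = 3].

P(X = 3) = 11/25.
Σ Y·P over the event = 1·(3/25) + 4·(5/25) + 5·(3/25) = 38/25.
E[Y | X = 3] = (38/25) / (11/25) = 38/11.

38/11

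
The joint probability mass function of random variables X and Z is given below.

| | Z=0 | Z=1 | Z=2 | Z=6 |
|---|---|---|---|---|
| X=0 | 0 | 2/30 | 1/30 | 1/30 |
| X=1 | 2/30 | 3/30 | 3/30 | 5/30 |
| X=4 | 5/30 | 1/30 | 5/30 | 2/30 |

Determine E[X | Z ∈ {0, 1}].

29/13

P(Z ∈ {0, 1}) = 13/30.
Summing X·P(X=x,Z=y) over the conditioning event gives 29/30.
E[X | Z ∈ {0, 1}] = (29/30) / (13/30) = 29/13.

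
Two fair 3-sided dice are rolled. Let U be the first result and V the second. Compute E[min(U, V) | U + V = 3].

Outcomes with U + V = 3: (1,2), (2,1), each with probability 1/9.
E[min(U, V) | U + V = 3] = (1 + 1) / 2 = 1.

1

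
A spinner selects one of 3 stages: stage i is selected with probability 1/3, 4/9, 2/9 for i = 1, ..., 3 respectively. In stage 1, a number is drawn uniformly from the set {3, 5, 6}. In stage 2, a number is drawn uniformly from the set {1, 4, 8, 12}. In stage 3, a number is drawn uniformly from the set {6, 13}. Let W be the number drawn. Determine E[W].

E[W | stage 1] = (3+5+6)/3 = 14/3.
E[W | stage 2] = (1+4+8+12)/4 = 25/4.
E[W | stage 3] = (6+13)/2 = 19/2.
By the law of total expectation,
E[W] = (1/3)·(14/3) + (4/9)·(25/4) + (2/9)·(19/2) = 58/9.

58/9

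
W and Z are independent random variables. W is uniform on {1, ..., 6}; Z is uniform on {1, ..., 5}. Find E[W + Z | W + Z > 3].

P(W + Z > 3) = 9/10.
Summing (W+Z)·P(x,y) over outcomes with W + Z > 3 gives 187/30.
E[W + Z | W + Z > 3] = (187/30) / (9/10) = 187/27.

187/27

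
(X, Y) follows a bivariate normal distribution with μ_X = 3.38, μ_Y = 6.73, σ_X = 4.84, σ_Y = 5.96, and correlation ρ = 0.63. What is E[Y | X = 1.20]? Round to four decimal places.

5.0388

The regression of Y on X has slope ρ·σ_Y/σ_X and passes through (μ_X, μ_Y).
E[Y | X=1.20] = 6.73 + (0.63)·(5.96/4.84)·(1.20 − (3.38)) = 6.73 + (0.77579)·(-2.18) = 5.0388.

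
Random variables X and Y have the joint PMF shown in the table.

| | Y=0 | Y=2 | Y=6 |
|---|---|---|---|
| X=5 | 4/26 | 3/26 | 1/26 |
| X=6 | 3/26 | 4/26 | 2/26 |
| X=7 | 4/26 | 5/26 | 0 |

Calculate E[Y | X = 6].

20/9

P(X = 6) = 9/26.
Σ Y·P over the event = 0·(3/26) + 2·(4/26) + 6·(2/26) = 10/13.
E[Y | X = 6] = (10/13) / (9/26) = 20/9.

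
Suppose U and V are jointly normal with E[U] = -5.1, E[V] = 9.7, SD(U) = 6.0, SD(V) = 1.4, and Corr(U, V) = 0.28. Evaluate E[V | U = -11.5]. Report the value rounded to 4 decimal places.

9.2819

For a bivariate normal, E[V | U=x] = μ_V + ρ·(σ_V/σ_U)·(x − μ_U).
E[V | U=-11.5] = 9.7 + (0.28)·(1.4/6.0)·(-11.5 − (-5.1)) = 9.7 + (0.065333)·(-6.4) = 9.2819.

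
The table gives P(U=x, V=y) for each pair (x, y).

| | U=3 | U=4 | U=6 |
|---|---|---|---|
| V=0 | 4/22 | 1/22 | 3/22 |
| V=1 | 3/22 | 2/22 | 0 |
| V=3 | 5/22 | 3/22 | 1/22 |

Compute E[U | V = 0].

P(V = 0) = 4/11.
Σ U·P over the event = 3·(4/22) + 4·(1/22) + 6·(3/22) = 17/11.
E[U | V = 0] = (17/11) / (4/11) = 17/4.

17/4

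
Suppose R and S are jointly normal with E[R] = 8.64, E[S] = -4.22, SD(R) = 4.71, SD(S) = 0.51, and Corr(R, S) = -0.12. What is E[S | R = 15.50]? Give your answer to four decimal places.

E[S | R=x] = μ_S + ρ(σ_S/σ_R)(x − μ_R) for jointly normal variables.
E[S | R=15.50] = -4.22 + (-0.12)·(0.51/4.71)·(15.50 − (8.64)) = -4.22 + (-0.012994)·(6.86) = -4.3091.

-4.3091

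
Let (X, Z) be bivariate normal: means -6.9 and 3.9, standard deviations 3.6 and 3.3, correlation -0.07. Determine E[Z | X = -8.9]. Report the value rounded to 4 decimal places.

4.0283

E[Z | X=x] = μ_Z + ρ(σ_Z/σ_X)(x − μ_X) for jointly normal variables.
E[Z | X=-8.9] = 3.9 + (-0.07)·(3.3/3.6)·(-8.9 − (-6.9)) = 3.9 + (-0.064167)·(-2) = 4.0283.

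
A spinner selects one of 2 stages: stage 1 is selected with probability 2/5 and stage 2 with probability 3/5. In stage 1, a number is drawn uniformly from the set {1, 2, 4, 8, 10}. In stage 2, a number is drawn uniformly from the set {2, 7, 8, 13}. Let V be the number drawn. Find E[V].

13/2

E[V | stage 1] = (1+2+4+8+10)/5 = 5.
E[V | stage 2] = (2+7+8+13)/4 = 15/2.
By the law of total expectation,
E[V] = (2/5)·(5) + (3/5)·(15/2) = 13/2.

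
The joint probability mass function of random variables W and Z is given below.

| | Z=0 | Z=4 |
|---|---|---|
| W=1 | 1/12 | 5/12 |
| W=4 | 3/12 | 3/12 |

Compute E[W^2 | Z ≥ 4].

P(Z ≥ 4) = 2/3.
Summing W^2·P(W=x,Z=y) over the conditioning event gives 53/12.
E[W^2 | Z ≥ 4] = (53/12) / (2/3) = 53/8.

53/8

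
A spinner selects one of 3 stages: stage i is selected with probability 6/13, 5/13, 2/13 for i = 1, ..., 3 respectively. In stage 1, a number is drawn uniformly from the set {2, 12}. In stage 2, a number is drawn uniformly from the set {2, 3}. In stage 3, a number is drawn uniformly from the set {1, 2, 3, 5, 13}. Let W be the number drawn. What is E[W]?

641/130

E[W | stage 1] = (2+12)/2 = 7.
E[W | stage 2] = (2+3)/2 = 5/2.
E[W | stage 3] = (1+2+3+5+13)/5 = 24/5.
E[W] = (6/13)·(7) + (5/13)·(5/2) + (2/13)·(24/5) = 641/130.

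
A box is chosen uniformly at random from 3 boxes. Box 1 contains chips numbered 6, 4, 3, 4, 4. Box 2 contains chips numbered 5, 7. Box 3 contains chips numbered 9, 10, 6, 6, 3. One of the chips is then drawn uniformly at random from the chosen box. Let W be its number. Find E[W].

17/3

E[W | box 1] = (6+4+3+4+4)/5 = 21/5.
E[W | box 2] = (5+7)/2 = 6.
E[W | box 3] = (9+10+6+6+3)/5 = 34/5.
E[W] = (1/3)·(21/5) + (1/3)·(6) + (1/3)·(34/5) = 17/3.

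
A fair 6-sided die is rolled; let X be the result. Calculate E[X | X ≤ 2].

3/2

Given X ≤ 2, X is equally likely to be any of {1, 2}.
E[X | X ≤ 2] = (1 + 2) / 2 = 3/2.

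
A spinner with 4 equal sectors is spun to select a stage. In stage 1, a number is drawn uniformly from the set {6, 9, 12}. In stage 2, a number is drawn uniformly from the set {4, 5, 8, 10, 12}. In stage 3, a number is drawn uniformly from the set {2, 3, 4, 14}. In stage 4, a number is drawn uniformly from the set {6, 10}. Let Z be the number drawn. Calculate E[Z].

E[Z | stage 1] = (6+9+12)/3 = 9.
E[Z | stage 2] = (4+5+8+10+12)/5 = 39/5.
E[Z | stage 3] = (2+3+4+14)/4 = 23/4.
E[Z | stage 4] = (6+10)/2 = 8.
By the law of total expectation,
E[Z] = (1/4)·(9) + (1/4)·(39/5) + (1/4)·(23/4) + (1/4)·(8) = 611/80.

611/80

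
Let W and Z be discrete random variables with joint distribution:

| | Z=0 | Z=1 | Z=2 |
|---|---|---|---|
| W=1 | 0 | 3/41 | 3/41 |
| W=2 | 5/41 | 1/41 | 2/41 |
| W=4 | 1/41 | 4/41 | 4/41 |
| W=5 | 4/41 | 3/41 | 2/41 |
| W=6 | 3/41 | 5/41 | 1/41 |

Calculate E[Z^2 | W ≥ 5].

10/9

P(W ≥ 5) = 18/41.
Σ Z^2·P over the event = 0·(4/41) + 1·(3/41) + 4·(2/41) + 0·(3/41) + 1·(5/41) + 4·(1/41) = 20/41.
E[Z^2 | W ≥ 5] = (20/41) / (18/41) = 10/9.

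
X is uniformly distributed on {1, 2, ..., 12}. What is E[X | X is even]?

7

Given X is even, X is equally likely to be any of {2, 4, 6, 8, 10, 12}.
E[X | X is even] = (2 + 4 + 6 + 8 + 10 + 12) / 6 = 7.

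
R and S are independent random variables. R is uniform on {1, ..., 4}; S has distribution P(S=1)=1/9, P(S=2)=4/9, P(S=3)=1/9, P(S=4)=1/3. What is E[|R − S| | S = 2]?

P(S = 2) = 4/9.
Summing |R−S|·P(x,y) over outcomes with S = 2 gives 4/9.
E[|R − S| | S = 2] = (4/9) / (4/9) = 1.

1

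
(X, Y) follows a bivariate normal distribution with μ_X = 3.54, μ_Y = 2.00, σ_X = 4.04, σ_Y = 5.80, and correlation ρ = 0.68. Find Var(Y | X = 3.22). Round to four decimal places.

For a bivariate normal, Var(Y | X=x) = σ_Y²(1 − ρ²).
Var(Y | X=3.22) = (5.80)²·(1 − (0.68)²) = 33.64·0.5376 = 18.0849.

18.0849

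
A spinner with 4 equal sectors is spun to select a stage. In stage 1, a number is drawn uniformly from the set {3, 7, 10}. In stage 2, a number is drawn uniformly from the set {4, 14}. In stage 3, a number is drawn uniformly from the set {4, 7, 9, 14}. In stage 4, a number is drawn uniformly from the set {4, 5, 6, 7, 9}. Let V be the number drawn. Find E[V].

E[V | stage 1] = (3+7+10)/3 = 20/3.
E[V | stage 2] = (4+14)/2 = 9.
E[V | stage 3] = (4+7+9+14)/4 = 17/2.
E[V | stage 4] = (4+5+6+7+9)/5 = 31/5.
By the law of total expectation,
E[V] = (1/4)·(20/3) + (1/4)·(9) + (1/4)·(17/2) + (1/4)·(31/5) = 911/120.

911/120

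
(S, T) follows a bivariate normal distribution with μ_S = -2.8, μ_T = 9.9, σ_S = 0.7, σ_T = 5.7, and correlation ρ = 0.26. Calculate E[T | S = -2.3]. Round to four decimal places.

10.9586

The regression of T on S has slope ρ·σ_T/σ_S and passes through (μ_S, μ_T).
E[T | S=-2.3] = 9.9 + (0.26)·(5.7/0.7)·(-2.3 − (-2.8)) = 9.9 + (2.1171)·(0.5) = 10.9586.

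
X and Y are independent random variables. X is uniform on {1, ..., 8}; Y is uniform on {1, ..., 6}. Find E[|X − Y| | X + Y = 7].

3

Outcomes with X + Y = 7: (1,6), (2,5), (3,4), (4,3), (5,2), (6,1), each with probability 1/48.
E[|X − Y| | X + Y = 7] = (5 + 3 + 1 + 1 + 3 + 5) / 6 = 3.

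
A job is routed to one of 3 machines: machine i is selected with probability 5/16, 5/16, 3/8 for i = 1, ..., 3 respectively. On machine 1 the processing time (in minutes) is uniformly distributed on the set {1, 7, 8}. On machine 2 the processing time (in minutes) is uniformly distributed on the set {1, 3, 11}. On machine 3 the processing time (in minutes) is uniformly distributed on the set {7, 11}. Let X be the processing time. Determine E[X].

317/48

E[X | machine 1] = (1+7+8)/3 = 16/3.
E[X | machine 2] = (1+3+11)/3 = 5.
E[X | machine 3] = (7+11)/2 = 9.
By the law of total expectation,
E[X] = (5/16)·(16/3) + (5/16)·(5) + (3/8)·(9) = 317/48.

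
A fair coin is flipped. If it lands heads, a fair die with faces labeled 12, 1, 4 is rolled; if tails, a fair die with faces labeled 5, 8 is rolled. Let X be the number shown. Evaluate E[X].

E[X | heads] = (12+1+4)/3 = 17/3.
E[X | tails] = (5+8)/2 = 13/2.
E[X] = (1/2)·(17/3) + (1/2)·(13/2) = 73/12.

73/12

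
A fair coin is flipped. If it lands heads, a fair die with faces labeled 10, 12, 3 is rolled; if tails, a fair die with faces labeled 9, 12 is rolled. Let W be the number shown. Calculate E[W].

E[W | heads] = (10+12+3)/3 = 25/3.
E[W | tails] = (9+12)/2 = 21/2.
By the law of total expectation,
E[W] = (1/2)·(25/3) + (1/2)·(21/2) = 113/12.

113/12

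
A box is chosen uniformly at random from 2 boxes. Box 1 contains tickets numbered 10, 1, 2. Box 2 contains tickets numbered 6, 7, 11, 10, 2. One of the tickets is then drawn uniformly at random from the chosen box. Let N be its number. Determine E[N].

173/30

E[N | box 1] = (10+1+2)/3 = 13/3.
E[N | box 2] = (6+7+11+10+2)/5 = 36/5.
E[N] = (1/2)·(13/3) + (1/2)·(36/5) = 173/30.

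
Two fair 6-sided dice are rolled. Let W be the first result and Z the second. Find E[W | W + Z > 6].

P(W + Z > 6) = 7/12.
Summing W·P(x,y) over outcomes with W + Z > 6 gives 91/36.
E[W | W + Z > 6] = (91/36) / (7/12) = 13/3.

13/3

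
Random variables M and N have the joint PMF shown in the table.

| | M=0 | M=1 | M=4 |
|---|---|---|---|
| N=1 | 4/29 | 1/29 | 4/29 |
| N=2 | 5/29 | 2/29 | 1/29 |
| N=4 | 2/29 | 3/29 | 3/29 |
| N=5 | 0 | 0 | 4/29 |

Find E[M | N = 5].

4

P(N = 5) = 4/29.
Summing M·P(M=x,N=y) over the conditioning event gives 16/29.
E[M | N = 5] = (16/29) / (4/29) = 4.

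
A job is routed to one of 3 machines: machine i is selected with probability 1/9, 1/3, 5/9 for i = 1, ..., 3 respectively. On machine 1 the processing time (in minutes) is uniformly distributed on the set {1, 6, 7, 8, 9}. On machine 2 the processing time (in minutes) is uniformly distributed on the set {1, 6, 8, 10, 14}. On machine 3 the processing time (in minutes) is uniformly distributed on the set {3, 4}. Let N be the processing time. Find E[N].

E[N | machine 1] = (1+6+7+8+9)/5 = 31/5.
E[N | machine 2] = (1+6+8+10+14)/5 = 39/5.
E[N | machine 3] = (3+4)/2 = 7/2.
E[N] = (1/9)·(31/5) + (1/3)·(39/5) + (5/9)·(7/2) = 157/30.

157/30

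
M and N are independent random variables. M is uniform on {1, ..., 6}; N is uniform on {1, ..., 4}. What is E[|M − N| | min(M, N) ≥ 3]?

Outcomes with min(M, N) ≥ 3: (3,3), (3,4), (4,3), (4,4), (5,3), (5,4), (6,3), (6,4), each with probability 1/24.
E[|M − N| | min(M, N) ≥ 3] = (0 + 1 + 1 + 0 + 2 + 1 + 3 + 2) / 8 = 5/4.

5/4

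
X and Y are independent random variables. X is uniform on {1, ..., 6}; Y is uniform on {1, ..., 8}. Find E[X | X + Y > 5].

P(X + Y > 5) = 19/24.
Summing X·P(x,y) over outcomes with X + Y > 5 gives 37/12.
E[X | X + Y > 5] = (37/12) / (19/24) = 74/19.

74/19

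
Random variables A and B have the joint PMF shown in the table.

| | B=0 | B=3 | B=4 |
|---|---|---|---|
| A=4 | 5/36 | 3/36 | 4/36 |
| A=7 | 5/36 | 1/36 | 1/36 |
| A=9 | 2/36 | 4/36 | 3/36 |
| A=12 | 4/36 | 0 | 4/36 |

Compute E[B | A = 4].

P(A = 4) = 1/3.
Σ B·P over the event = 0·(5/36) + 3·(3/36) + 4·(4/36) = 25/36.
E[B | A = 4] = (25/36) / (1/3) = 25/12.

25/12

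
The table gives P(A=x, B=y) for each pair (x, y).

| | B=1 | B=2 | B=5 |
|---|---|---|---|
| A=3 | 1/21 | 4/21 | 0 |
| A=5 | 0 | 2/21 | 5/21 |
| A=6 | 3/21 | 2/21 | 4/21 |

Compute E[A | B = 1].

P(B = 1) = 4/21.
Σ A·P over the event = 3·(1/21) + 6·(3/21) = 1.
E[A | B = 1] = (1) / (4/21) = 21/4.

21/4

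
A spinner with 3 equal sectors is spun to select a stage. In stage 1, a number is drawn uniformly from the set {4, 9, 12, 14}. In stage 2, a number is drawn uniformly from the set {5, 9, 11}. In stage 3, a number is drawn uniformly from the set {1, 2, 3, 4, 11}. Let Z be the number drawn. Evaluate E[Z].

E[Z | stage 1] = (4+9+12+14)/4 = 39/4.
E[Z | stage 2] = (5+9+11)/3 = 25/3.
E[Z | stage 3] = (1+2+3+4+11)/5 = 21/5.
E[Z] = (1/3)·(39/4) + (1/3)·(25/3) + (1/3)·(21/5) = 1337/180.

1337/180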